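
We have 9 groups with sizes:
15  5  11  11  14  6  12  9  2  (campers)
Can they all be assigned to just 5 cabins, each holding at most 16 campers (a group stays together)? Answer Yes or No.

No

Total = 85 campers; ⌈85/16⌉ = 6.
At least 6 cabins are required, but only 5 are allowed.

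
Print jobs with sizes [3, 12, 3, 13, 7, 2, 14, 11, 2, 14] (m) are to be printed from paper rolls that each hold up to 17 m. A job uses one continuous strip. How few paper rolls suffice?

6

Total = 14 + 14 + 13 + 12 + 11 + 7 + 3 + 3 + 2 + 2 = 81 m.
Lower bound: ⌈81/17⌉ = 5 paper rolls.
A packing using 6 paper rolls:
  roll 1: 14 + 3 = 17
  roll 2: 14 + 3 = 17
  roll 3: 13 + 2 + 2 = 17
  roll 4: 12 = 12
  roll 5: 11 = 11
  roll 6: 7 = 7
No arrangement into 5 paper rolls stays within capacity, so 6 is optimal.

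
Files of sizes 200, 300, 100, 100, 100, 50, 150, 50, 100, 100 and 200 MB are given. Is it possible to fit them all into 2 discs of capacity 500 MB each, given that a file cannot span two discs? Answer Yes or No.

Total = 1450 MB; ⌈1450/500⌉ = 3.
At least 3 discs are required, but only 2 are allowed.

No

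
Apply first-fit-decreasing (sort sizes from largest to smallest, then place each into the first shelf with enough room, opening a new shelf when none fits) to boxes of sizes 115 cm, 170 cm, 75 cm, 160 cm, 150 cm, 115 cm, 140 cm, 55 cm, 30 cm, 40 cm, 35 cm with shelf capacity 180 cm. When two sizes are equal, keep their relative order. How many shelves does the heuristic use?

Sorted descending: 170, 160, 150, 140, 115, 115, 75, 55, 40, 35, 30.
  170 → shelf 1 (new)  [load 170/180]
  160 → shelf 2 (new)  [load 160/180]
  150 → shelf 3 (new)  [load 150/180]
  140 → shelf 4 (new)  [load 140/180]
  115 → shelf 5 (new)  [load 115/180]
  115 → shelf 6 (new)  [load 115/180]
  75 → shelf 7 (new)  [load 75/180]
  55 → shelf 5  [load 170/180]
  40 → shelf 4  [load 180/180]
  35 → shelf 6  [load 150/180]
  30 → shelf 3  [load 180/180]
7 shelves opened.

7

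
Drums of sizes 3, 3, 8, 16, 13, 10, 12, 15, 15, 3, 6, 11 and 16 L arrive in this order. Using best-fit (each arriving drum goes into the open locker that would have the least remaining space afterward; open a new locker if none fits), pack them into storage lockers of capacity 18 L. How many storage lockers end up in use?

  3 → locker 1 (new)  [load 3/18]
  3 → locker 1  [load 6/18]
  8 → locker 1  [load 14/18]
  16 → locker 2 (new)  [load 16/18]
  13 → locker 3 (new)  [load 13/18]
  10 → locker 4 (new)  [load 10/18]
  12 → locker 5 (new)  [load 12/18]
  15 → locker 6 (new)  [load 15/18]
  15 → locker 7 (new)  [load 15/18]
  3 → locker 6  [load 18/18]
  6 → locker 5  [load 18/18]
  11 → locker 8 (new)  [load 11/18]
  16 → locker 9 (new)  [load 16/18]
9 storage lockers opened.

9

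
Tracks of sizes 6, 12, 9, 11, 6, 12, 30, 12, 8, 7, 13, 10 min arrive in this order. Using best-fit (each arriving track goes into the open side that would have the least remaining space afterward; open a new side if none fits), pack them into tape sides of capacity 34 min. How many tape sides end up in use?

  6 → side 1 (new)  [load 6/34]
  12 → side 1  [load 18/34]
  9 → side 1  [load 27/34]
  11 → side 2 (new)  [load 11/34]
  6 → side 1  [load 33/34]
  12 → side 2  [load 23/34]
  30 → side 3 (new)  [load 30/34]
  12 → side 4 (new)  [load 12/34]
  8 → side 2  [load 31/34]
  7 → side 4  [load 19/34]
  13 → side 4  [load 32/34]
  10 → side 5 (new)  [load 10/34]
5 tape sides opened.

5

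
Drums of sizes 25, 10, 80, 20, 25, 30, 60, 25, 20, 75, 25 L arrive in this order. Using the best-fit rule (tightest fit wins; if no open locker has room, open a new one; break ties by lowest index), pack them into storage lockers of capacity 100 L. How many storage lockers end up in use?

5

  25 → locker 1 (new)  [load 25/100]
  10 → locker 1  [load 35/100]
  80 → locker 2 (new)  [load 80/100]
  20 → locker 2  [load 100/100]
  25 → locker 1  [load 60/100]
  30 → locker 1  [load 90/100]
  60 → locker 3 (new)  [load 60/100]
  25 → locker 3  [load 85/100]
  20 → locker 4 (new)  [load 20/100]
  75 → locker 4  [load 95/100]
  25 → locker 5 (new)  [load 25/100]
5 storage lockers opened.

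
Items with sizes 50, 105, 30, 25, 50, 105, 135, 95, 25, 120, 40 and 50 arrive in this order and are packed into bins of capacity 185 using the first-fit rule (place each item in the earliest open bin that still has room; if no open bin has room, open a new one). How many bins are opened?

5

  50 → bin 1 (new)  [load 50/185]
  105 → bin 1  [load 155/185]
  30 → bin 1  [load 185/185]
  25 → bin 2 (new)  [load 25/185]
  50 → bin 2  [load 75/185]
  105 → bin 2  [load 180/185]
  135 → bin 3 (new)  [load 135/185]
  95 → bin 4 (new)  [load 95/185]
  25 → bin 3  [load 160/185]
  120 → bin 5 (new)  [load 120/185]
  40 → bin 4  [load 135/185]
  50 → bin 4  [load 185/185]
5 bins opened.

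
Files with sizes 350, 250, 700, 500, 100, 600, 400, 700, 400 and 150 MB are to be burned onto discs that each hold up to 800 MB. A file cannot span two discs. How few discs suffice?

6

Total = 700 + 700 + 600 + 500 + 400 + 400 + 350 + 250 + 150 + 100 = 4150 MB.
Lower bound: ⌈4150/800⌉ = 6 discs.
A packing using 6 discs:
  disc 1: 700 + 100 = 800
  disc 2: 700 = 700
  disc 3: 600 + 150 = 750
  disc 4: 500 + 250 = 750
  disc 5: 400 + 400 = 800
  disc 6: 350 = 350
This matches the lower bound, so 6 is optimal.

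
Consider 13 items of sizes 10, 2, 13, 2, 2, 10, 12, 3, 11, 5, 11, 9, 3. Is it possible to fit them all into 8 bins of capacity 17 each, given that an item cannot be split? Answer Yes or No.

Yes

A valid assignment using 7 bins:
  bin 1: 13 + 3 = 16
  bin 2: 12 + 5 = 17
  bin 3: 11 + 3 + 2 = 16
  bin 4: 11 + 2 + 2 = 15
  bin 5: 10 = 10
  bin 6: 10 = 10
  bin 7: 9 = 9
That uses only 7 ≤ 8, so 8 bins are enough.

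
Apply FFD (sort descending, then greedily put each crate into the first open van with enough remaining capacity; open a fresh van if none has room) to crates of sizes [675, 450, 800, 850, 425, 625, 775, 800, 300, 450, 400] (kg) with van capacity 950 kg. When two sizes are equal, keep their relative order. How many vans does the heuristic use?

8

Sorted descending: 850, 800, 800, 775, 675, 625, 450, 450, 425, 400, 300.
  850 → van 1 (new)  [load 850/950]
  800 → van 2 (new)  [load 800/950]
  800 → van 3 (new)  [load 800/950]
  775 → van 4 (new)  [load 775/950]
  675 → van 5 (new)  [load 675/950]
  625 → van 6 (new)  [load 625/950]
  450 → van 7 (new)  [load 450/950]
  450 → van 7  [load 900/950]
  425 → van 8 (new)  [load 425/950]
  400 → van 8  [load 825/950]
  300 → van 6  [load 925/950]
8 vans opened.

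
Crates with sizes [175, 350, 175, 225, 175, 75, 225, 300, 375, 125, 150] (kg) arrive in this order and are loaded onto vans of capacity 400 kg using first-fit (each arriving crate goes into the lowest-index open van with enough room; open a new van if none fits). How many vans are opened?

  175 → van 1 (new)  [load 175/400]
  350 → van 2 (new)  [load 350/400]
  175 → van 1  [load 350/400]
  225 → van 3 (new)  [load 225/400]
  175 → van 3  [load 400/400]
  75 → van 4 (new)  [load 75/400]
  225 → van 4  [load 300/400]
  300 → van 5 (new)  [load 300/400]
  375 → van 6 (new)  [load 375/400]
  125 → van 7 (new)  [load 125/400]
  150 → van 7  [load 275/400]
7 vans opened.

7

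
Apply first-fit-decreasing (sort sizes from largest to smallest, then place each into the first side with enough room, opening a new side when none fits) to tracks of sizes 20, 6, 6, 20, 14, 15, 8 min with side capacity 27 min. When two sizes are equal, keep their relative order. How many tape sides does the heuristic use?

Sorted descending: 20, 20, 15, 14, 8, 6, 6.
  20 → side 1 (new)  [load 20/27]
  20 → side 2 (new)  [load 20/27]
  15 → side 3 (new)  [load 15/27]
  14 → side 4 (new)  [load 14/27]
  8 → side 3  [load 23/27]
  6 → side 1  [load 26/27]
  6 → side 2  [load 26/27]
4 tape sides opened.

4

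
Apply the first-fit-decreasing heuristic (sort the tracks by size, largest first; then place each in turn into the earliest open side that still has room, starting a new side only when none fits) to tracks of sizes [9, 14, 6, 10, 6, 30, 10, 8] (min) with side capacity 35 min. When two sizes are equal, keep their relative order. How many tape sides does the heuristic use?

3

Sorted descending: 30, 14, 10, 10, 9, 8, 6, 6.
  30 → side 1 (new)  [load 30/35]
  14 → side 2 (new)  [load 14/35]
  10 → side 2  [load 24/35]
  10 → side 2  [load 34/35]
  9 → side 3 (new)  [load 9/35]
  8 → side 3  [load 17/35]
  6 → side 3  [load 23/35]
  6 → side 3  [load 29/35]
3 tape sides opened.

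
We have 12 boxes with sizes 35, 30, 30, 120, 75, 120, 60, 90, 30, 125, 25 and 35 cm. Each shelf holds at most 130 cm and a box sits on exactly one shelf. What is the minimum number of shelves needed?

7

Total = 125 + 120 + 120 + 90 + 75 + 60 + 35 + 35 + 30 + 30 + 30 + 25 = 775 cm.
Lower bound: ⌈775/130⌉ = 6 shelves.
A packing using 7 shelves:
  shelf 1: 125 = 125
  shelf 2: 120 = 120
  shelf 3: 120 = 120
  shelf 4: 90 + 35 = 125
  shelf 5: 75 + 35 = 110
  shelf 6: 60 + 30 + 30 = 120
  shelf 7: 30 + 25 = 55
No arrangement into 6 shelves stays within capacity, so 7 is optimal.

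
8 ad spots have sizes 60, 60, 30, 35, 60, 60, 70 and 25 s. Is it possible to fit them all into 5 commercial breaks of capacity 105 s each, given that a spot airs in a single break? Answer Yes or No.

A valid assignment using 5 commercial breaks:
  break 1: 70 + 35 = 105
  break 2: 60 + 30 = 90
  break 3: 60 + 25 = 85
  break 4: 60 = 60
  break 5: 60 = 60
Every load is within 105 s, so 5 commercial breaks suffice.

Yes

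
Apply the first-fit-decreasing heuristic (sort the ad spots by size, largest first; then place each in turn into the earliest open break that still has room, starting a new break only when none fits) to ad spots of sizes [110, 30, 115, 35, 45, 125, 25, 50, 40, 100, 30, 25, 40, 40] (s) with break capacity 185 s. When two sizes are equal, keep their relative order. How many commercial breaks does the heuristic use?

Sorted descending: 125, 115, 110, 100, 50, 45, 40, 40, 40, 35, 30, 30, 25, 25.
  125 → break 1 (new)  [load 125/185]
  115 → break 2 (new)  [load 115/185]
  110 → break 3 (new)  [load 110/185]
  100 → break 4 (new)  [load 100/185]
  50 → break 1  [load 175/185]
  45 → break 2  [load 160/185]
  40 → break 3  [load 150/185]
  40 → break 4  [load 140/185]
  40 → break 4  [load 180/185]
  35 → break 3  [load 185/185]
  30 → break 5 (new)  [load 30/185]
  30 → break 5  [load 60/185]
  25 → break 2  [load 185/185]
  25 → break 5  [load 85/185]
5 commercial breaks opened.

5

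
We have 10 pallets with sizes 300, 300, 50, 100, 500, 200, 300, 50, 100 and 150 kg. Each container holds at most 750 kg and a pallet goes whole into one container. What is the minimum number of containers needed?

3

Total = 500 + 300 + 300 + 300 + 200 + 150 + 100 + 100 + 50 + 50 = 2050 kg.
Lower bound: ⌈2050/750⌉ = 3 containers.
A packing using 3 containers:
  container 1: 500 + 200 + 50 = 750
  container 2: 300 + 300 + 150 = 750
  container 3: 300 + 100 + 100 + 50 = 550
This matches the lower bound, so 3 is optimal.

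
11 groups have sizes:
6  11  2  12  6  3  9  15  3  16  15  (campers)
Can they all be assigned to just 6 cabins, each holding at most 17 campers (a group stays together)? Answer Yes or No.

Total = 98 campers; ⌈98/17⌉ = 6.
The bound of 6 does not rule out 6, but exhaustive search shows no assignment into 6 cabins of capacity 17 campers exists — the minimum is 7.

No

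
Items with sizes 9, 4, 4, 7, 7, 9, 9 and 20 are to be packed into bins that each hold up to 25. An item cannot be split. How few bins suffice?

3

Total = 20 + 9 + 9 + 9 + 7 + 7 + 4 + 4 = 69.
Lower bound: ⌈69/25⌉ = 3 bins.
A packing using 3 bins:
  bin 1: 20 + 4 = 24
  bin 2: 9 + 9 + 7 = 25
  bin 3: 9 + 7 + 4 = 20
This matches the lower bound, so 3 is optimal.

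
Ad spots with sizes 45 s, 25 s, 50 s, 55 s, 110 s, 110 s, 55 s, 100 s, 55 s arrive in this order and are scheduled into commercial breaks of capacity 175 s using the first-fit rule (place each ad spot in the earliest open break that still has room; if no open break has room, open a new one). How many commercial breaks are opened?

4

  45 → break 1 (new)  [load 45/175]
  25 → break 1  [load 70/175]
  50 → break 1  [load 120/175]
  55 → break 1  [load 175/175]
  110 → break 2 (new)  [load 110/175]
  110 → break 3 (new)  [load 110/175]
  55 → break 2  [load 165/175]
  100 → break 4 (new)  [load 100/175]
  55 → break 3  [load 165/175]
4 commercial breaks opened.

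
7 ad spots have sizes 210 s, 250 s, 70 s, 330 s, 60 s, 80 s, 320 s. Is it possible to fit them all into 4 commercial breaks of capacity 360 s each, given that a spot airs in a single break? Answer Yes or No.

A valid assignment using 4 commercial breaks:
  break 1: 330 = 330
  break 2: 320 = 320
  break 3: 250 + 80 = 330
  break 4: 210 + 70 + 60 = 340
Every load is within 360 s, so 4 commercial breaks suffice.

Yes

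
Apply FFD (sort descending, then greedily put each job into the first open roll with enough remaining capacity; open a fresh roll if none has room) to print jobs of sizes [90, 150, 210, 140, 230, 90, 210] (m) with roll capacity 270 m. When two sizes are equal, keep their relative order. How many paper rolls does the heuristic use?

5

Sorted descending: 230, 210, 210, 150, 140, 90, 90.
  230 → roll 1 (new)  [load 230/270]
  210 → roll 2 (new)  [load 210/270]
  210 → roll 3 (new)  [load 210/270]
  150 → roll 4 (new)  [load 150/270]
  140 → roll 5 (new)  [load 140/270]
  90 → roll 4  [load 240/270]
  90 → roll 5  [load 230/270]
5 paper rolls opened.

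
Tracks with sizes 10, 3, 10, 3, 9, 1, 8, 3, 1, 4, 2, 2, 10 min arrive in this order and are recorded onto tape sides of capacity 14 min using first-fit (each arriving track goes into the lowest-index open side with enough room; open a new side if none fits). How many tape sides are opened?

5

  10 → side 1 (new)  [load 10/14]
  3 → side 1  [load 13/14]
  10 → side 2 (new)  [load 10/14]
  3 → side 2  [load 13/14]
  9 → side 3 (new)  [load 9/14]
  1 → side 1  [load 14/14]
  8 → side 4 (new)  [load 8/14]
  3 → side 3  [load 12/14]
  1 → side 2  [load 14/14]
  4 → side 4  [load 12/14]
  2 → side 3  [load 14/14]
  2 → side 4  [load 14/14]
  10 → side 5 (new)  [load 10/14]
5 tape sides opened.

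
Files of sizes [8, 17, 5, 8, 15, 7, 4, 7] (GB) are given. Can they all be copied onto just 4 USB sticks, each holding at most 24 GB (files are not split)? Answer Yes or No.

A valid assignment using 3 USB sticks:
  USB stick 1: 17 + 7 = 24
  USB stick 2: 15 + 8 = 23
  USB stick 3: 8 + 7 + 5 + 4 = 24
That uses only 3 ≤ 4, so 4 USB sticks are enough.

Yes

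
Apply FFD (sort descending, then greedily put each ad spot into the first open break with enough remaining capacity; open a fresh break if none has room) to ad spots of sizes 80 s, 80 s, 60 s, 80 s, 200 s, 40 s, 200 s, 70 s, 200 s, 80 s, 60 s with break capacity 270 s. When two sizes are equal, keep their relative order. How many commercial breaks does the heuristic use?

Sorted descending: 200, 200, 200, 80, 80, 80, 80, 70, 60, 60, 40.
  200 → break 1 (new)  [load 200/270]
  200 → break 2 (new)  [load 200/270]
  200 → break 3 (new)  [load 200/270]
  80 → break 4 (new)  [load 80/270]
  80 → break 4  [load 160/270]
  80 → break 4  [load 240/270]
  80 → break 5 (new)  [load 80/270]
  70 → break 1  [load 270/270]
  60 → break 2  [load 260/270]
  60 → break 3  [load 260/270]
  40 → break 5  [load 120/270]
5 commercial breaks opened.

5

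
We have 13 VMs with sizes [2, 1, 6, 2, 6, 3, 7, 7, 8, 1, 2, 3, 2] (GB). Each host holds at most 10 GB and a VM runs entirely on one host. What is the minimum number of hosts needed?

5

Total = 8 + 7 + 7 + 6 + 6 + 3 + 3 + 2 + 2 + 2 + 2 + 1 + 1 = 50 GB.
Lower bound: ⌈50/10⌉ = 5 hosts.
A packing using 5 hosts:
  host 1: 8 + 2 = 10
  host 2: 7 + 3 = 10
  host 3: 7 + 3 = 10
  host 4: 6 + 2 + 2 = 10
  host 5: 6 + 2 + 1 + 1 = 10
This matches the lower bound, so 5 is optimal.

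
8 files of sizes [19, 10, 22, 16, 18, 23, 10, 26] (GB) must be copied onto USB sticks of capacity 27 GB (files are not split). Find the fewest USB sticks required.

7

Total = 26 + 23 + 22 + 19 + 18 + 16 + 10 + 10 = 144 GB.
Lower bound: ⌈144/27⌉ = 6 USB sticks.
A packing using 7 USB sticks:
  USB stick 1: 26 = 26
  USB stick 2: 23 = 23
  USB stick 3: 22 = 22
  USB stick 4: 19 = 19
  USB stick 5: 18 = 18
  USB stick 6: 16 + 10 = 26
  USB stick 7: 10 = 10
No arrangement into 6 USB sticks stays within capacity, so 7 is optimal.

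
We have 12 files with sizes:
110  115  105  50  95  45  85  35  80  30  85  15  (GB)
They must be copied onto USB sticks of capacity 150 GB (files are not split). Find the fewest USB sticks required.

Total = 115 + 110 + 105 + 95 + 85 + 85 + 80 + 50 + 45 + 35 + 30 + 15 = 850 GB.
Lower bound: ⌈850/150⌉ = 6 USB sticks.
Also, 7 files each exceed 75 GB, and no two of those can share a USB stick, so at least 7 USB sticks are needed.
A packing using 7 USB sticks:
  USB stick 1: 115 + 35 = 150
  USB stick 2: 110 + 30 = 140
  USB stick 3: 105 + 45 = 150
  USB stick 4: 95 + 50 = 145
  USB stick 5: 85 + 15 = 100
  USB stick 6: 85 = 85
  USB stick 7: 80 = 80
This matches the lower bound, so 7 is optimal.

7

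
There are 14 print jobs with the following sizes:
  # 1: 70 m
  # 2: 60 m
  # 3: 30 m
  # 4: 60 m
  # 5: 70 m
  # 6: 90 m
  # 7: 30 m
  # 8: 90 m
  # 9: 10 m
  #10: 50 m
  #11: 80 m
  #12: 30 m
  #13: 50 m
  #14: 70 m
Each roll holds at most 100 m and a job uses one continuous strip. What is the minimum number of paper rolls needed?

Total = 90 + 90 + 80 + 70 + 70 + 70 + 60 + 60 + 50 + 50 + 30 + 30 + 30 + 10 = 790 m.
Lower bound: ⌈790/100⌉ = 8 paper rolls.
A packing using 9 paper rolls:
  roll 1: 90 + 10 = 100
  roll 2: 90 = 90
  roll 3: 80 = 80
  roll 4: 70 + 30 = 100
  roll 5: 70 + 30 = 100
  roll 6: 70 + 30 = 100
  roll 7: 60 = 60
  roll 8: 60 = 60
  roll 9: 50 + 50 = 100
No arrangement into 8 paper rolls stays within capacity, so 9 is optimal.

9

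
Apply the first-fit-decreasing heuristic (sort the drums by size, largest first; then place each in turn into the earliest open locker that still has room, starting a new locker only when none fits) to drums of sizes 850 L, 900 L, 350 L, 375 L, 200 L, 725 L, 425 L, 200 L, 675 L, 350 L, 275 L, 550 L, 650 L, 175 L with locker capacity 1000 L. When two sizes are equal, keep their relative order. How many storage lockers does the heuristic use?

Sorted descending: 900, 850, 725, 675, 650, 550, 425, 375, 350, 350, 275, 200, 200, 175.
  900 → locker 1 (new)  [load 900/1000]
  850 → locker 2 (new)  [load 850/1000]
  725 → locker 3 (new)  [load 725/1000]
  675 → locker 4 (new)  [load 675/1000]
  650 → locker 5 (new)  [load 650/1000]
  550 → locker 6 (new)  [load 550/1000]
  425 → locker 6  [load 975/1000]
  375 → locker 7 (new)  [load 375/1000]
  350 → locker 5  [load 1000/1000]
  350 → locker 7  [load 725/1000]
  275 → locker 3  [load 1000/1000]
  200 → locker 4  [load 875/1000]
  200 → locker 7  [load 925/1000]
  175 → locker 8 (new)  [load 175/1000]
8 storage lockers opened.

8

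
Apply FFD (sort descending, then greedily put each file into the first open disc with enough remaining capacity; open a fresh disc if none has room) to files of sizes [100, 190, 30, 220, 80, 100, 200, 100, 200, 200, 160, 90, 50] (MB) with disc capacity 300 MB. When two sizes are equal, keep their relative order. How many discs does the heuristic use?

Sorted descending: 220, 200, 200, 200, 190, 160, 100, 100, 100, 90, 80, 50, 30.
  220 → disc 1 (new)  [load 220/300]
  200 → disc 2 (new)  [load 200/300]
  200 → disc 3 (new)  [load 200/300]
  200 → disc 4 (new)  [load 200/300]
  190 → disc 5 (new)  [load 190/300]
  160 → disc 6 (new)  [load 160/300]
  100 → disc 2  [load 300/300]
  100 → disc 3  [load 300/300]
  100 → disc 4  [load 300/300]
  90 → disc 5  [load 280/300]
  80 → disc 1  [load 300/300]
  50 → disc 6  [load 210/300]
  30 → disc 6  [load 240/300]
6 discs opened.

6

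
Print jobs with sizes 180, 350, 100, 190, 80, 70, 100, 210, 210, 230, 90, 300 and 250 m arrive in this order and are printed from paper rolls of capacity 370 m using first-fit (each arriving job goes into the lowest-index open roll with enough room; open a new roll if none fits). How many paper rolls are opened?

8

  180 → roll 1 (new)  [load 180/370]
  350 → roll 2 (new)  [load 350/370]
  100 → roll 1  [load 280/370]
  190 → roll 3 (new)  [load 190/370]
  80 → roll 1  [load 360/370]
  70 → roll 3  [load 260/370]
  100 → roll 3  [load 360/370]
  210 → roll 4 (new)  [load 210/370]
  210 → roll 5 (new)  [load 210/370]
  230 → roll 6 (new)  [load 230/370]
  90 → roll 4  [load 300/370]
  300 → roll 7 (new)  [load 300/370]
  250 → roll 8 (new)  [load 250/370]
8 paper rolls opened.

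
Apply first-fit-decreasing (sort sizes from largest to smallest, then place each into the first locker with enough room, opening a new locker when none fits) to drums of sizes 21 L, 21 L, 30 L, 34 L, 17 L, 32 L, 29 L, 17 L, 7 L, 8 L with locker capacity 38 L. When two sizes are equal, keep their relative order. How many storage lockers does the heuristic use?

6

Sorted descending: 34, 32, 30, 29, 21, 21, 17, 17, 8, 7.
  34 → locker 1 (new)  [load 34/38]
  32 → locker 2 (new)  [load 32/38]
  30 → locker 3 (new)  [load 30/38]
  29 → locker 4 (new)  [load 29/38]
  21 → locker 5 (new)  [load 21/38]
  21 → locker 6 (new)  [load 21/38]
  17 → locker 5  [load 38/38]
  17 → locker 6  [load 38/38]
  8 → locker 3  [load 38/38]
  7 → locker 4  [load 36/38]
6 storage lockers opened.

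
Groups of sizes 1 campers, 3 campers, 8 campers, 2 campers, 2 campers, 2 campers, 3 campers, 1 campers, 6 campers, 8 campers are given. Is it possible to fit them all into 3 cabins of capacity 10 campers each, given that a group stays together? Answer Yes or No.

Total = 36 campers; ⌈36/10⌉ = 4.
At least 4 cabins are required, but only 3 are allowed.

No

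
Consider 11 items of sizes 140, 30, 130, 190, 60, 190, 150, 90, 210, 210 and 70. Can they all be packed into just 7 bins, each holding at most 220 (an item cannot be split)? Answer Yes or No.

Yes

A valid assignment using 7 bins:
  bin 1: 210 = 210
  bin 2: 210 = 210
  bin 3: 190 + 30 = 220
  bin 4: 190 = 190
  bin 5: 150 + 70 = 220
  bin 6: 140 + 60 = 200
  bin 7: 130 + 90 = 220
Every load is within 220, so 7 bins suffice.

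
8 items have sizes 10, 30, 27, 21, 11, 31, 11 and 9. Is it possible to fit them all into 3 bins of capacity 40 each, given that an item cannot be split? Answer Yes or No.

No

Total = 150; ⌈150/40⌉ = 4.
At least 4 bins are required, but only 3 are allowed.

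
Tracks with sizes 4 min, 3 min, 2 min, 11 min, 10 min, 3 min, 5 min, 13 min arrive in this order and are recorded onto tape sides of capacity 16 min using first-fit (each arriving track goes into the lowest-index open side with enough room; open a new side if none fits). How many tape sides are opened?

4

  4 → side 1 (new)  [load 4/16]
  3 → side 1  [load 7/16]
  2 → side 1  [load 9/16]
  11 → side 2 (new)  [load 11/16]
  10 → side 3 (new)  [load 10/16]
  3 → side 1  [load 12/16]
  5 → side 2  [load 16/16]
  13 → side 4 (new)  [load 13/16]
4 tape sides opened.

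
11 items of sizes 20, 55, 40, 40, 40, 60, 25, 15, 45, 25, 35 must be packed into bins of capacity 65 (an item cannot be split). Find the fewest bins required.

7

Total = 60 + 55 + 45 + 40 + 40 + 40 + 35 + 25 + 25 + 20 + 15 = 400.
Lower bound: ⌈400/65⌉ = 7 bins.
A packing using 7 bins:
  bin 1: 60 = 60
  bin 2: 55 = 55
  bin 3: 45 + 20 = 65
  bin 4: 40 + 25 = 65
  bin 5: 40 + 25 = 65
  bin 6: 40 + 15 = 55
  bin 7: 35 = 35
This matches the lower bound, so 7 is optimal.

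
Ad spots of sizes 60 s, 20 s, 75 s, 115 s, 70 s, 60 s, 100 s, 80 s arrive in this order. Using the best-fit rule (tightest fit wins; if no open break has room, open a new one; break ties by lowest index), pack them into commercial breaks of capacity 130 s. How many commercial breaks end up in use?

6

  60 → break 1 (new)  [load 60/130]
  20 → break 1  [load 80/130]
  75 → break 2 (new)  [load 75/130]
  115 → break 3 (new)  [load 115/130]
  70 → break 4 (new)  [load 70/130]
  60 → break 4  [load 130/130]
  100 → break 5 (new)  [load 100/130]
  80 → break 6 (new)  [load 80/130]
6 commercial breaks opened.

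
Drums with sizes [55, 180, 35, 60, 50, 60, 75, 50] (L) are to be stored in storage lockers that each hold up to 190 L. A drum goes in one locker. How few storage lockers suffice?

4

Total = 180 + 75 + 60 + 60 + 55 + 50 + 50 + 35 = 565 L.
Lower bound: ⌈565/190⌉ = 3 storage lockers.
A packing using 4 storage lockers:
  locker 1: 180 = 180
  locker 2: 75 + 60 + 55 = 190
  locker 3: 60 + 50 + 50 = 160
  locker 4: 35 = 35
No arrangement into 3 storage lockers stays within capacity, so 4 is optimal.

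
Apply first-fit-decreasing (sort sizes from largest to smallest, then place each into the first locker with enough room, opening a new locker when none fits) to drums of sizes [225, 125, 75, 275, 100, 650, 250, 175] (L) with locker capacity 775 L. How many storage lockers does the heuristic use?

3

Sorted descending: 650, 275, 250, 225, 175, 125, 100, 75.
  650 → locker 1 (new)  [load 650/775]
  275 → locker 2 (new)  [load 275/775]
  250 → locker 2  [load 525/775]
  225 → locker 2  [load 750/775]
  175 → locker 3 (new)  [load 175/775]
  125 → locker 1  [load 775/775]
  100 → locker 3  [load 275/775]
  75 → locker 3  [load 350/775]
3 storage lockers opened.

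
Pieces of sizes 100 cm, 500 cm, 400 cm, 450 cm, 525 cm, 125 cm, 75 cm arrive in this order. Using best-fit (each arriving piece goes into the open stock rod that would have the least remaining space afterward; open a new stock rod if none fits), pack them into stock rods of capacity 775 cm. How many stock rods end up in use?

  100 → stock rod 1 (new)  [load 100/775]
  500 → stock rod 1  [load 600/775]
  400 → stock rod 2 (new)  [load 400/775]
  450 → stock rod 3 (new)  [load 450/775]
  525 → stock rod 4 (new)  [load 525/775]
  125 → stock rod 1  [load 725/775]
  75 → stock rod 4  [load 600/775]
4 stock rods opened.

4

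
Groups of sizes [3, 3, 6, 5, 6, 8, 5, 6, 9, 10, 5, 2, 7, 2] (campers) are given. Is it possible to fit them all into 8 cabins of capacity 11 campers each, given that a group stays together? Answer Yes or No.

Yes

A valid assignment using 8 cabins:
  cabin 1: 10 = 10
  cabin 2: 9 + 2 = 11
  cabin 3: 8 + 3 = 11
  cabin 4: 7 + 3 = 10
  cabin 5: 6 + 5 = 11
  cabin 6: 6 + 5 = 11
  cabin 7: 6 + 5 = 11
  cabin 8: 2 = 2
Every load is within 11 campers, so 8 cabins suffice.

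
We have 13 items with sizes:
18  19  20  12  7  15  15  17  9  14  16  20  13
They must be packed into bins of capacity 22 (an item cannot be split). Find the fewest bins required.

11

Total = 20 + 20 + 19 + 18 + 17 + 16 + 15 + 15 + 14 + 13 + 12 + 9 + 7 = 195.
Lower bound: ⌈195/22⌉ = 9 bins.
Also, 11 items each exceed 11, and no two of those can share a bin, so at least 11 bins are needed.
A packing using 11 bins:
  bin 1: 20 = 20
  bin 2: 20 = 20
  bin 3: 19 = 19
  bin 4: 18 = 18
  bin 5: 17 = 17
  bin 6: 16 = 16
  bin 7: 15 + 7 = 22
  bin 8: 15 = 15
  bin 9: 14 = 14
  bin 10: 13 + 9 = 22
  bin 11: 12 = 12
This matches the lower bound, so 11 is optimal.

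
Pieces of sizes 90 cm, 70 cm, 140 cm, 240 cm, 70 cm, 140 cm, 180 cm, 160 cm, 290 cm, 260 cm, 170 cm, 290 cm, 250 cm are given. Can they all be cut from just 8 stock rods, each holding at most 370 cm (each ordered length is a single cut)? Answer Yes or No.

A valid assignment using 8 stock rods:
  stock rod 1: 290 + 70 = 360
  stock rod 2: 290 + 70 = 360
  stock rod 3: 260 + 90 = 350
  stock rod 4: 250 = 250
  stock rod 5: 240 = 240
  stock rod 6: 180 + 170 = 350
  stock rod 7: 160 + 140 = 300
  stock rod 8: 140 = 140
Every load is within 370 cm, so 8 stock rods suffice.

Yes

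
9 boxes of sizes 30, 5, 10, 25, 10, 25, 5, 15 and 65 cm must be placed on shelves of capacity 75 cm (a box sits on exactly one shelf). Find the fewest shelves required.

3

Total = 65 + 30 + 25 + 25 + 15 + 10 + 10 + 5 + 5 = 190 cm.
Lower bound: ⌈190/75⌉ = 3 shelves.
A packing using 3 shelves:
  shelf 1: 65 + 10 = 75
  shelf 2: 30 + 25 + 15 + 5 = 75
  shelf 3: 25 + 10 + 5 = 40
This matches the lower bound, so 3 is optimal.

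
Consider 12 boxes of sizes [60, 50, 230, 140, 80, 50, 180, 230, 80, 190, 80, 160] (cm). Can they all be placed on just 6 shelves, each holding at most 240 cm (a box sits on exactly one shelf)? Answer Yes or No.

Total = 1530 cm; ⌈1530/240⌉ = 7.
At least 7 shelves are required, but only 6 are allowed.

No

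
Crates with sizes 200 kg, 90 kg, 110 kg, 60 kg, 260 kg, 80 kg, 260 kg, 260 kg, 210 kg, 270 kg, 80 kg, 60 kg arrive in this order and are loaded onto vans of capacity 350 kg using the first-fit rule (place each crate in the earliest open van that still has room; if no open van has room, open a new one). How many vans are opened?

  200 → van 1 (new)  [load 200/350]
  90 → van 1  [load 290/350]
  110 → van 2 (new)  [load 110/350]
  60 → van 1  [load 350/350]
  260 → van 3 (new)  [load 260/350]
  80 → van 2  [load 190/350]
  260 → van 4 (new)  [load 260/350]
  260 → van 5 (new)  [load 260/350]
  210 → van 6 (new)  [load 210/350]
  270 → van 7 (new)  [load 270/350]
  80 → van 2  [load 270/350]
  60 → van 2  [load 330/350]
7 vans opened.

7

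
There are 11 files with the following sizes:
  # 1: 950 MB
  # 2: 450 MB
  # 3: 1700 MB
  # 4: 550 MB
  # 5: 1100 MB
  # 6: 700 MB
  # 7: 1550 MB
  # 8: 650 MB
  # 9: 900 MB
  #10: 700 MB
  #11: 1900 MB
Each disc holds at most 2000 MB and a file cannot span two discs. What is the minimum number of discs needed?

Total = 1900 + 1700 + 1550 + 1100 + 950 + 900 + 700 + 700 + 650 + 550 + 450 = 11150 MB.
Lower bound: ⌈11150/2000⌉ = 6 discs.
A packing using 6 discs:
  disc 1: 1900 = 1900
  disc 2: 1700 = 1700
  disc 3: 1550 + 450 = 2000
  disc 4: 1100 + 900 = 2000
  disc 5: 950 + 700 = 1650
  disc 6: 700 + 650 + 550 = 1900
This matches the lower bound, so 6 is optimal.

6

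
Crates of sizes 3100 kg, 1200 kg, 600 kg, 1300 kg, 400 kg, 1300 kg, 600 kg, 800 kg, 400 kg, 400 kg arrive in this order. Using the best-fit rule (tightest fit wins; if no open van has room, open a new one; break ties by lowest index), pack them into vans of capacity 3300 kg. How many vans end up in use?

  3100 → van 1 (new)  [load 3100/3300]
  1200 → van 2 (new)  [load 1200/3300]
  600 → van 2  [load 1800/3300]
  1300 → van 2  [load 3100/3300]
  400 → van 3 (new)  [load 400/3300]
  1300 → van 3  [load 1700/3300]
  600 → van 3  [load 2300/3300]
  800 → van 3  [load 3100/3300]
  400 → van 4 (new)  [load 400/3300]
  400 → van 4  [load 800/3300]
4 vans opened.

4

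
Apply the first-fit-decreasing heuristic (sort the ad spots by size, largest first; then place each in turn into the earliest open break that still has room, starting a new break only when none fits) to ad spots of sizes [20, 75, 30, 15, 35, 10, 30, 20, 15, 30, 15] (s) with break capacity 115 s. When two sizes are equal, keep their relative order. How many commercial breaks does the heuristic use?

Sorted descending: 75, 35, 30, 30, 30, 20, 20, 15, 15, 15, 10.
  75 → break 1 (new)  [load 75/115]
  35 → break 1  [load 110/115]
  30 → break 2 (new)  [load 30/115]
  30 → break 2  [load 60/115]
  30 → break 2  [load 90/115]
  20 → break 2  [load 110/115]
  20 → break 3 (new)  [load 20/115]
  15 → break 3  [load 35/115]
  15 → break 3  [load 50/115]
  15 → break 3  [load 65/115]
  10 → break 3  [load 75/115]
3 commercial breaks opened.

3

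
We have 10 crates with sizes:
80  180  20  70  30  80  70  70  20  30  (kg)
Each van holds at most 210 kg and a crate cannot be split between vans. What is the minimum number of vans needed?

4

Total = 180 + 80 + 80 + 70 + 70 + 70 + 30 + 30 + 20 + 20 = 650 kg.
Lower bound: ⌈650/210⌉ = 4 vans.
A packing using 4 vans:
  van 1: 180 + 30 = 210
  van 2: 80 + 80 + 30 + 20 = 210
  van 3: 70 + 70 + 70 = 210
  van 4: 20 = 20
This matches the lower bound, so 4 is optimal.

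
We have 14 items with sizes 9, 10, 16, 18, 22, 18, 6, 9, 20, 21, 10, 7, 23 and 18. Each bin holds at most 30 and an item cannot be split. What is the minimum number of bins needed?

Total = 23 + 22 + 21 + 20 + 18 + 18 + 18 + 16 + 10 + 10 + 9 + 9 + 7 + 6 = 207.
Lower bound: ⌈207/30⌉ = 7 bins.
Also, 8 items each exceed 15, and no two of those can share a bin, so at least 8 bins are needed.
A packing using 8 bins:
  bin 1: 23 + 7 = 30
  bin 2: 22 + 6 = 28
  bin 3: 21 + 9 = 30
  bin 4: 20 + 10 = 30
  bin 5: 18 + 10 = 28
  bin 6: 18 + 9 = 27
  bin 7: 18 = 18
  bin 8: 16 = 16
This matches the lower bound, so 8 is optimal.

8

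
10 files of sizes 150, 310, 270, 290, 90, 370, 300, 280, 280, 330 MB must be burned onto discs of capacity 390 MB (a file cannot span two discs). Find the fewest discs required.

Total = 370 + 330 + 310 + 300 + 290 + 280 + 280 + 270 + 150 + 90 = 2670 MB.
Lower bound: ⌈2670/390⌉ = 7 discs.
Also, 8 files each exceed 195 MB, and no two of those can share a disc, so at least 8 discs are needed.
A packing using 9 discs:
  disc 1: 370 = 370
  disc 2: 330 = 330
  disc 3: 310 = 310
  disc 4: 300 + 90 = 390
  disc 5: 290 = 290
  disc 6: 280 = 280
  disc 7: 280 = 280
  disc 8: 270 = 270
  disc 9: 150 = 150
No arrangement into 8 discs stays within capacity, so 9 is optimal.

9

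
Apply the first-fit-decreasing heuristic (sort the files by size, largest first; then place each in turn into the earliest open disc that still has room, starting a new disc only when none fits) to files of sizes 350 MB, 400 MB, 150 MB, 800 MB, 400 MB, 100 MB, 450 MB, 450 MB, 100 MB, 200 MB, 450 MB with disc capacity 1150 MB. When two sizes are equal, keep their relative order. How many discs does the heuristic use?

4

Sorted descending: 800, 450, 450, 450, 400, 400, 350, 200, 150, 100, 100.
  800 → disc 1 (new)  [load 800/1150]
  450 → disc 2 (new)  [load 450/1150]
  450 → disc 2  [load 900/1150]
  450 → disc 3 (new)  [load 450/1150]
  400 → disc 3  [load 850/1150]
  400 → disc 4 (new)  [load 400/1150]
  350 → disc 1  [load 1150/1150]
  200 → disc 2  [load 1100/1150]
  150 → disc 3  [load 1000/1150]
  100 → disc 3  [load 1100/1150]
  100 → disc 4  [load 500/1150]
4 discs opened.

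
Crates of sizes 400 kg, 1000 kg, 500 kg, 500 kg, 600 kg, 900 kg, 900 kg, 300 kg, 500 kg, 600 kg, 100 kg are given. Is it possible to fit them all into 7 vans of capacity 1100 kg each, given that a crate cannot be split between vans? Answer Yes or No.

Yes

A valid assignment using 7 vans:
  van 1: 1000 + 100 = 1100
  van 2: 900 = 900
  van 3: 900 = 900
  van 4: 600 + 500 = 1100
  van 5: 600 + 500 = 1100
  van 6: 500 + 400 = 900
  van 7: 300 = 300
Every load is within 1100 kg, so 7 vans suffice.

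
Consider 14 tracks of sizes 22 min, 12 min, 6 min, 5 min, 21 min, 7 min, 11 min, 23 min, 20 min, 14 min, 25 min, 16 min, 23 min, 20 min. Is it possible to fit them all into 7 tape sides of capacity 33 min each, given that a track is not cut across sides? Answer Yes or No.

Total = 225 min; ⌈225/33⌉ = 7.
The bound of 7 does not rule out 7, but exhaustive search shows no assignment into 7 tape sides of capacity 33 min exists — the minimum is 8.

No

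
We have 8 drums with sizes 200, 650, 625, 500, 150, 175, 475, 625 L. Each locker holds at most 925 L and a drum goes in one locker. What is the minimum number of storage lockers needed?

5

Total = 650 + 625 + 625 + 500 + 475 + 200 + 175 + 150 = 3400 L.
Lower bound: ⌈3400/925⌉ = 4 storage lockers.
Also, 5 drums each exceed 925/2 L, and no two of those can share a locker, so at least 5 storage lockers are needed.
A packing using 5 storage lockers:
  locker 1: 650 + 200 = 850
  locker 2: 625 + 175 = 800
  locker 3: 625 + 150 = 775
  locker 4: 500 = 500
  locker 5: 475 = 475
This matches the lower bound, so 5 is optimal.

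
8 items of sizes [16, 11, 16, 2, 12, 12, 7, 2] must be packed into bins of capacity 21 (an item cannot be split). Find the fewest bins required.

Total = 16 + 16 + 12 + 12 + 11 + 7 + 2 + 2 = 78.
Lower bound: ⌈78/21⌉ = 4 bins.
Also, 5 items each exceed 21/2, and no two of those can share a bin, so at least 5 bins are needed.
A packing using 5 bins:
  bin 1: 16 + 2 + 2 = 20
  bin 2: 16 = 16
  bin 3: 12 + 7 = 19
  bin 4: 12 = 12
  bin 5: 11 = 11
This matches the lower bound, so 5 is optimal.

5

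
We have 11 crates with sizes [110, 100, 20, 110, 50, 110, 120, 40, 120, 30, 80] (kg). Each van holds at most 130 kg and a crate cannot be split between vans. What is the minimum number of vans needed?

Total = 120 + 120 + 110 + 110 + 110 + 100 + 80 + 50 + 40 + 30 + 20 = 890 kg.
Lower bound: ⌈890/130⌉ = 7 vans.
A packing using 8 vans:
  van 1: 120 = 120
  van 2: 120 = 120
  van 3: 110 + 20 = 130
  van 4: 110 = 110
  van 5: 110 = 110
  van 6: 100 + 30 = 130
  van 7: 80 + 50 = 130
  van 8: 40 = 40
No arrangement into 7 vans stays within capacity, so 8 is optimal.

8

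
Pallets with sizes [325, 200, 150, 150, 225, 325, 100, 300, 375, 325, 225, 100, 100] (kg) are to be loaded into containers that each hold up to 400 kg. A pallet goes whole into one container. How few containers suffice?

Total = 375 + 325 + 325 + 325 + 300 + 225 + 225 + 200 + 150 + 150 + 100 + 100 + 100 = 2900 kg.
Lower bound: ⌈2900/400⌉ = 8 containers.
A packing using 8 containers:
  container 1: 375 = 375
  container 2: 325 = 325
  container 3: 325 = 325
  container 4: 325 = 325
  container 5: 300 + 100 = 400
  container 6: 225 + 150 = 375
  container 7: 225 + 150 = 375
  container 8: 200 + 100 + 100 = 400
This matches the lower bound, so 8 is optimal.

8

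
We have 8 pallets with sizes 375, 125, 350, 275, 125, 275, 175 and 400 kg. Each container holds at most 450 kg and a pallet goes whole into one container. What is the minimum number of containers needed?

6

Total = 400 + 375 + 350 + 275 + 275 + 175 + 125 + 125 = 2100 kg.
Lower bound: ⌈2100/450⌉ = 5 containers.
A packing using 6 containers:
  container 1: 400 = 400
  container 2: 375 = 375
  container 3: 350 = 350
  container 4: 275 + 175 = 450
  container 5: 275 + 125 = 400
  container 6: 125 = 125
No arrangement into 5 containers stays within capacity, so 6 is optimal.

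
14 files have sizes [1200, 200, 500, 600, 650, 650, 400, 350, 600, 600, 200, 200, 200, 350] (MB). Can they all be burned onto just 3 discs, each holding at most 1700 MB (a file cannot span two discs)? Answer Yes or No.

Total = 6700 MB; ⌈6700/1700⌉ = 4.
At least 4 discs are required, but only 3 are allowed.

No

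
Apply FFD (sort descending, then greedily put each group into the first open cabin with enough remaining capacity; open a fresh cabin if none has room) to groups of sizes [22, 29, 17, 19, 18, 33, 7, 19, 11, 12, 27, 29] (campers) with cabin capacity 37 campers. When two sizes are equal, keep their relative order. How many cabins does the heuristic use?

Sorted descending: 33, 29, 29, 27, 22, 19, 19, 18, 17, 12, 11, 7.
  33 → cabin 1 (new)  [load 33/37]
  29 → cabin 2 (new)  [load 29/37]
  29 → cabin 3 (new)  [load 29/37]
  27 → cabin 4 (new)  [load 27/37]
  22 → cabin 5 (new)  [load 22/37]
  19 → cabin 6 (new)  [load 19/37]
  19 → cabin 7 (new)  [load 19/37]
  18 → cabin 6  [load 37/37]
  17 → cabin 7  [load 36/37]
  12 → cabin 5  [load 34/37]
  11 → cabin 8 (new)  [load 11/37]
  7 → cabin 2  [load 36/37]
8 cabins opened.

8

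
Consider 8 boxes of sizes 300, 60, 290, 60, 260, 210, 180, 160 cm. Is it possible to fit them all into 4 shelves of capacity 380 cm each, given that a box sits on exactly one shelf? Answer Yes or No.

No

Total = 1520 cm; ⌈1520/380⌉ = 4.
The bound of 4 does not rule out 4, but exhaustive search shows no assignment into 4 shelves of capacity 380 cm exists — the minimum is 5.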